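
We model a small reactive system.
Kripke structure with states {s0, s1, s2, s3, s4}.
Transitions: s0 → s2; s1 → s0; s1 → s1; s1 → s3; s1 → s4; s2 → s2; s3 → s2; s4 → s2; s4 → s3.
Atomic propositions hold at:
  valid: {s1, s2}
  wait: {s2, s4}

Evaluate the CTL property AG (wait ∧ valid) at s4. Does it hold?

No

Sat(wait ∧ valid) = {s2}
AG (wait ∧ valid): greatest fixpoint, start Z0 = {s2}, keep only states in Sat with every successor in Z. Already a fixed point.
Sat(AG (wait ∧ valid)) = {s2}
s4 ∉ Sat(AG (wait ∧ valid)) = {s2}, so the formula does not hold at s4.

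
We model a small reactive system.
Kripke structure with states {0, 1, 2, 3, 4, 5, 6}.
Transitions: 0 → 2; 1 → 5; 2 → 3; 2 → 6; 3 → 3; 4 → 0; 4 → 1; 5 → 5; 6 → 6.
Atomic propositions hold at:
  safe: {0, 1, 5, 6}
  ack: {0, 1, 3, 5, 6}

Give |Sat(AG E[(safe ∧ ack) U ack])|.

Sat(safe ∧ ack) = {0, 1, 5, 6}
E[(safe ∧ ack) U ack]: least fixpoint, start Z0 = Sat(ack) = {0, 1, 3, 5, 6}, add states in Sat(safe ∧ ack) with some successor in Z. Already a fixed point.
Sat(E[(safe ∧ ack) U ack]) = {0, 1, 3, 5, 6}
AG E[(safe ∧ ack) U ack]: greatest fixpoint, start Z0 = {0, 1, 3, 5, 6}, keep only states in Sat with every successor in Z. Z1 = {1, 3, 5, 6}; fixed.
Sat(AG E[(safe ∧ ack) U ack]) = {1, 3, 5, 6}
|Sat(AG E[(safe ∧ ack) U ack])| = |{1, 3, 5, 6}| = 4.

4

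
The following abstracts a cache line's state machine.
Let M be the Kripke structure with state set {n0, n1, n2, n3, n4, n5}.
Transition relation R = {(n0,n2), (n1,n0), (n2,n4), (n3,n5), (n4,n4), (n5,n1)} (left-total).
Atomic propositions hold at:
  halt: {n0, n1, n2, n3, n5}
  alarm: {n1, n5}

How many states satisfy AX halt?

4

Sat(AX halt) = {s : every successor in {n0, n1, n2, n3, n5}} = {n0, n1, n3, n5}
|Sat(AX halt)| = |{n0, n1, n3, n5}| = 4.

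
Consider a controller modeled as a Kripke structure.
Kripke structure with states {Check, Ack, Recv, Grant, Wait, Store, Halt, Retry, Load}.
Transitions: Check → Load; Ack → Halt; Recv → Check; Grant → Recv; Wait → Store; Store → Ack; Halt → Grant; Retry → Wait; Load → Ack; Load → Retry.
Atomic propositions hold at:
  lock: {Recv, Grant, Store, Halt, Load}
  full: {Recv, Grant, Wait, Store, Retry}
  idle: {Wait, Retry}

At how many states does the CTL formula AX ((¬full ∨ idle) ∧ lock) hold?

2

Sat(¬full) = {Check, Ack, Halt, Load}
Sat(¬full ∨ idle) = {Check, Ack, Wait, Halt, Retry, Load}
Sat((¬full ∨ idle) ∧ lock) = {Halt, Load}
Sat(AX ((¬full ∨ idle) ∧ lock)) = {s : every successor in {Halt, Load}} = {Check, Ack}
|Sat(AX ((¬full ∨ idle) ∧ lock))| = |{Check, Ack}| = 2.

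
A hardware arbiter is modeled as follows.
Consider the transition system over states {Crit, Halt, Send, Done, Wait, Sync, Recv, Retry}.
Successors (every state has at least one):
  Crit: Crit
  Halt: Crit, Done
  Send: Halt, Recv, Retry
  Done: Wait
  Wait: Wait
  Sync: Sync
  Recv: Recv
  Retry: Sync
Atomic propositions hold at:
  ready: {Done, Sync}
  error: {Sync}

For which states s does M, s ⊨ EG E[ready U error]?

E[ready U error]: least fixpoint, start Z0 = Sat(error) = {Sync}, add states in Sat(ready) with some successor in Z. Already a fixed point.
Sat(E[ready U error]) = {Sync}
EG E[ready U error]: greatest fixpoint, start Z0 = {Sync}, keep only states in Sat with some successor in Z. Already a fixed point.
Sat(EG E[ready U error]) = {Sync}

{Sync}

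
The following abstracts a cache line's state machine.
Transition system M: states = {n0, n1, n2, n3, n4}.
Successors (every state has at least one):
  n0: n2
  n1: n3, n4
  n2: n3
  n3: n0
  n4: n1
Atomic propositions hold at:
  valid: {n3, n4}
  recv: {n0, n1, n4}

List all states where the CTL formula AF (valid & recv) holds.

Sat(valid & recv) = {n4}
AF (valid & recv): least fixpoint, start Z0 = {n4}, add states with every successor in Z. Already a fixed point.
Sat(AF (valid & recv)) = {n4}

{n4}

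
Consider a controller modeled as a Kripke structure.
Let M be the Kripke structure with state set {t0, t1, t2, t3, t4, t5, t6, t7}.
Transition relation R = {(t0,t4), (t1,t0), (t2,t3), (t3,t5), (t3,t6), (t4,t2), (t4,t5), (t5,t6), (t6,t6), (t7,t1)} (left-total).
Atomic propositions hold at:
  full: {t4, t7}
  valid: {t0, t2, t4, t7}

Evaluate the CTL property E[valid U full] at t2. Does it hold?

No

E[valid U full]: least fixpoint, start Z0 = Sat(full) = {t4, t7}, add states in Sat(valid) with some successor in Z. Z1 = {t0, t4, t7}; fixed.
Sat(E[valid U full]) = {t0, t4, t7}
t2 ∉ Sat(E[valid U full]) = {t0, t4, t7}, so the formula does not hold at t2.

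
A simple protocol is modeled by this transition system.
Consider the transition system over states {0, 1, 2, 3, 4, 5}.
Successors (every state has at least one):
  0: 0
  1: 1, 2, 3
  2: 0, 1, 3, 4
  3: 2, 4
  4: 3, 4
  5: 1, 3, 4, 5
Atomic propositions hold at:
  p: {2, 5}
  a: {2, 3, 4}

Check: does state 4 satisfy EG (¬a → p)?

Yes

Sat(¬a) = {0, 1, 5}
Sat(¬a → p) = {2, 3, 4, 5}
EG (¬a → p): greatest fixpoint, start Z0 = {2, 3, 4, 5}, keep only states in Sat with some successor in Z. Already a fixed point.
Sat(EG (¬a → p)) = {2, 3, 4, 5}
4 ∈ Sat(EG (¬a → p)) = {2, 3, 4, 5}, so the formula holds at 4.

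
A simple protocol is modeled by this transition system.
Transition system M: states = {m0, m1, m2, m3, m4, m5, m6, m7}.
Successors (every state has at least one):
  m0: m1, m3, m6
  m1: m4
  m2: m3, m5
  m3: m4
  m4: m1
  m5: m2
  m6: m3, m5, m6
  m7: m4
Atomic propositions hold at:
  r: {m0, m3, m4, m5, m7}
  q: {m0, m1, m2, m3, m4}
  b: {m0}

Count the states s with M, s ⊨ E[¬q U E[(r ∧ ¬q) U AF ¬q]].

Sat(¬q) = {m5, m6, m7}
Sat(r ∧ ¬q) = {m5, m7}
AF ¬q: least fixpoint, start Z0 = {m5, m6, m7}, add states with every successor in Z. Already a fixed point.
Sat(AF ¬q) = {m5, m6, m7}
E[(r ∧ ¬q) U AF ¬q]: least fixpoint, start Z0 = Sat(AF ¬q) = {m5, m6, m7}, add states in Sat(r ∧ ¬q) with some successor in Z. Already a fixed point.
Sat(E[(r ∧ ¬q) U AF ¬q]) = {m5, m6, m7}
E[¬q U E[(r ∧ ¬q) U AF ¬q]]: least fixpoint, start Z0 = Sat(E[(r ∧ ¬q) U AF ¬q]) = {m5, m6, m7}, add states in Sat(¬q) with some successor in Z. Already a fixed point.
Sat(E[¬q U E[(r ∧ ¬q) U AF ¬q]]) = {m5, m6, m7}
|Sat(E[¬q U E[(r ∧ ¬q) U AF ¬q]])| = |{m5, m6, m7}| = 3.

3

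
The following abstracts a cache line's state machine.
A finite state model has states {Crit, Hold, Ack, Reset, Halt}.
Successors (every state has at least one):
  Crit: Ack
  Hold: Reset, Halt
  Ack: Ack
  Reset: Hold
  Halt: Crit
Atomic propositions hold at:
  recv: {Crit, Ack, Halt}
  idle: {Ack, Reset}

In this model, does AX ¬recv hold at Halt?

No

Sat(¬recv) = {Hold, Reset}
Sat(AX ¬recv) = {s : every successor in {Hold, Reset}} = {Reset}
Halt ∉ Sat(AX ¬recv) = {Reset}, so the formula does not hold at Halt.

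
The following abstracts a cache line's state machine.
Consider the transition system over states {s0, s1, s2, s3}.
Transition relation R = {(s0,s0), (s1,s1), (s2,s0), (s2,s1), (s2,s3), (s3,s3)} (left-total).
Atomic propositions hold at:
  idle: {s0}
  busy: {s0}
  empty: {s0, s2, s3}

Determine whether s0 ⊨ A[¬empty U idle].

Yes

Sat(¬empty) = {s1}
A[¬empty U idle]: least fixpoint, start Z0 = Sat(idle) = {s0}, add states in Sat(¬empty) with every successor in Z. Already a fixed point.
Sat(A[¬empty U idle]) = {s0}
s0 ∈ Sat(A[¬empty U idle]) = {s0}, so the formula holds at s0.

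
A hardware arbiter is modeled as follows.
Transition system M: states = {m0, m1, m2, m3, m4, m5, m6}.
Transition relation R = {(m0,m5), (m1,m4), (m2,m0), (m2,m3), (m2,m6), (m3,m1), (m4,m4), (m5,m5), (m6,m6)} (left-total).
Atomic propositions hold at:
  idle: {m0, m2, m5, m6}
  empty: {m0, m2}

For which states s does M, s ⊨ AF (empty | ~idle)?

{m0, m1, m2, m3, m4}

Sat(~idle) = {m1, m3, m4}
Sat(empty | ~idle) = {m0, m1, m2, m3, m4}
AF (empty | ~idle): least fixpoint, start Z0 = {m0, m1, m2, m3, m4}, add states with every successor in Z. Already a fixed point.
Sat(AF (empty | ~idle)) = {m0, m1, m2, m3, m4}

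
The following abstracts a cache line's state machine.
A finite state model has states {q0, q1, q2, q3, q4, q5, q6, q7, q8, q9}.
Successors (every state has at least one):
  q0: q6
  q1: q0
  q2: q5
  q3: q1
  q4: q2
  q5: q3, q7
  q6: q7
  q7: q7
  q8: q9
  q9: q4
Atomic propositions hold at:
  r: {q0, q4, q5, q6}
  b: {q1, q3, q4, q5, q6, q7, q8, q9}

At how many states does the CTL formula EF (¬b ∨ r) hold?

9

Sat(¬b) = {q0, q2}
Sat(¬b ∨ r) = {q0, q2, q4, q5, q6}
EF (¬b ∨ r): least fixpoint, start Z0 = {q0, q2, q4, q5, q6}, add states with some successor in Z. Z1 = {q0, q1, q2, q4, q5, q6, q9}; Z2 = {q0, q1, q2, q3, q4, q5, q6, q8, q9}; fixed.
Sat(EF (¬b ∨ r)) = {q0, q1, q2, q3, q4, q5, q6, q8, q9}
|Sat(EF (¬b ∨ r))| = |{q0, q1, q2, q3, q4, q5, q6, q8, q9}| = 9.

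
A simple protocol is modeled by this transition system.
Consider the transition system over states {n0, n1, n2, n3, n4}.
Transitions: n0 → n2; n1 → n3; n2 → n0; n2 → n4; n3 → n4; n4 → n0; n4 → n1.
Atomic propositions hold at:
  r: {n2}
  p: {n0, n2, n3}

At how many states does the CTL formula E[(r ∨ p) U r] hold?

Sat(r ∨ p) = {n0, n2, n3}
E[(r ∨ p) U r]: least fixpoint, start Z0 = Sat(r) = {n2}, add states in Sat(r ∨ p) with some successor in Z. Z1 = {n0, n2}; fixed.
Sat(E[(r ∨ p) U r]) = {n0, n2}
|Sat(E[(r ∨ p) U r])| = |{n0, n2}| = 2.

2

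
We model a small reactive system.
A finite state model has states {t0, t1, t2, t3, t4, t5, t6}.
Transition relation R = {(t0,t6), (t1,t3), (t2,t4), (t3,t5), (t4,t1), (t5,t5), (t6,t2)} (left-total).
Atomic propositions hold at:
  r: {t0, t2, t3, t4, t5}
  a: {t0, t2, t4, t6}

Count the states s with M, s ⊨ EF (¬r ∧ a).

Sat(¬r) = {t1, t6}
Sat(¬r ∧ a) = {t6}
EF (¬r ∧ a): least fixpoint, start Z0 = {t6}, add states with some successor in Z. Z1 = {t0, t6}; fixed.
Sat(EF (¬r ∧ a)) = {t0, t6}
|Sat(EF (¬r ∧ a))| = |{t0, t6}| = 2.

2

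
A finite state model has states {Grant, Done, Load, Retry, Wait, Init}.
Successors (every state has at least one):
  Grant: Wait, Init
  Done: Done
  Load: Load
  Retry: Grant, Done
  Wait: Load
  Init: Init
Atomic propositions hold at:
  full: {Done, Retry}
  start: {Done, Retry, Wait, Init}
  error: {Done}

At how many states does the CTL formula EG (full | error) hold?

2

Sat(full | error) = {Done, Retry}
EG (full | error): greatest fixpoint, start Z0 = {Done, Retry}, keep only states in Sat with some successor in Z. Already a fixed point.
Sat(EG (full | error)) = {Done, Retry}
|Sat(EG (full | error))| = |{Done, Retry}| = 2.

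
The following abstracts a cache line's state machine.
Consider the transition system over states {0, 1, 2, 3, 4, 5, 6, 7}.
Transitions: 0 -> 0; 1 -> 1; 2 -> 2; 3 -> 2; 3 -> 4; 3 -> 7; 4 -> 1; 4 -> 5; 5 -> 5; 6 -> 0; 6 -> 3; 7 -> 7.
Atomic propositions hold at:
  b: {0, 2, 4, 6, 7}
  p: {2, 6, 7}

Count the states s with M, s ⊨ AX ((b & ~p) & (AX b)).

Sat(~p) = {0, 1, 3, 4, 5}
Sat(b & ~p) = {0, 4}
Sat(AX b) = {s : every successor in {0, 2, 4, 6, 7}} = {0, 2, 3, 7}
Sat((b & ~p) & (AX b)) = {0}
Sat(AX ((b & ~p) & (AX b))) = {s : every successor in {0}} = {0}
|Sat(AX ((b & ~p) & (AX b)))| = |{0}| = 1.

1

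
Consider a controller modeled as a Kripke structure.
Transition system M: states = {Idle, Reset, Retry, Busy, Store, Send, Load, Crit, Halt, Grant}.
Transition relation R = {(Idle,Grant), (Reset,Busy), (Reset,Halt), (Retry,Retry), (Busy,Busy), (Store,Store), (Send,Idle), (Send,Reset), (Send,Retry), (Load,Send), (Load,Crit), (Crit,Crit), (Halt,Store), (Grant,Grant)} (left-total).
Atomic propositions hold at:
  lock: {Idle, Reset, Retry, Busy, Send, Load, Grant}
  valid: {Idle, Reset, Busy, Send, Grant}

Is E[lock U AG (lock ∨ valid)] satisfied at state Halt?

Sat(lock ∨ valid) = {Idle, Reset, Retry, Busy, Send, Load, Grant}
AG (lock ∨ valid): greatest fixpoint, start Z0 = {Idle, Reset, Retry, Busy, Send, Load, Grant}, keep only states in Sat with every successor in Z. Z1 = {Idle, Retry, Busy, Send, Grant}; Z2 = {Idle, Retry, Busy, Grant}; fixed.
Sat(AG (lock ∨ valid)) = {Idle, Retry, Busy, Grant}
E[lock U AG (lock ∨ valid)]: least fixpoint, start Z0 = Sat(AG (lock ∨ valid)) = {Idle, Retry, Busy, Grant}, add states in Sat(lock) with some successor in Z. Z1 = {Idle, Reset, Retry, Busy, Send, Grant}; Z2 = {Idle, Reset, Retry, Busy, Send, Load, Grant}; fixed.
Sat(E[lock U AG (lock ∨ valid)]) = {Idle, Reset, Retry, Busy, Send, Load, Grant}
Halt ∉ Sat(E[lock U AG (lock ∨ valid)]) = {Idle, Reset, Retry, Busy, Send, Load, Grant}, so the formula does not hold at Halt.

No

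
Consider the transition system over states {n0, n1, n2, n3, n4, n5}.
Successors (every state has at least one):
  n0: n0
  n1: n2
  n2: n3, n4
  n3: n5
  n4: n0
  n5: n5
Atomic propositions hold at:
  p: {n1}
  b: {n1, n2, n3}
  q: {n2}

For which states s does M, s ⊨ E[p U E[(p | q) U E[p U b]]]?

{n1, n2, n3}

Sat(p | q) = {n1, n2}
E[p U b]: least fixpoint, start Z0 = Sat(b) = {n1, n2, n3}, add states in Sat(p) with some successor in Z. Already a fixed point.
Sat(E[p U b]) = {n1, n2, n3}
E[(p | q) U E[p U b]]: least fixpoint, start Z0 = Sat(E[p U b]) = {n1, n2, n3}, add states in Sat(p | q) with some successor in Z. Already a fixed point.
Sat(E[(p | q) U E[p U b]]) = {n1, n2, n3}
E[p U E[(p | q) U E[p U b]]]: least fixpoint, start Z0 = Sat(E[(p | q) U E[p U b]]) = {n1, n2, n3}, add states in Sat(p) with some successor in Z. Already a fixed point.
Sat(E[p U E[(p | q) U E[p U b]]]) = {n1, n2, n3}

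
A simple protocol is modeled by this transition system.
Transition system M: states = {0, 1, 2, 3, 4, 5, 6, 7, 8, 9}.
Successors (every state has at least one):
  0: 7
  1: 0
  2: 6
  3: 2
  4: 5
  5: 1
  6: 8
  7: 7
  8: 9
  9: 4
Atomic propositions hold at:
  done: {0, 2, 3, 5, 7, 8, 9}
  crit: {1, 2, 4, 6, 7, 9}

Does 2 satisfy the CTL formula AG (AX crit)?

No

Sat(AX crit) = {s : every successor in {1, 2, 4, 6, 7, 9}} = {0, 2, 3, 5, 7, 8, 9}
AG (AX crit): greatest fixpoint, start Z0 = {0, 2, 3, 5, 7, 8, 9}, keep only states in Sat with every successor in Z. Z1 = {0, 3, 7, 8}; Z2 = {0, 7}; fixed.
Sat(AG (AX crit)) = {0, 7}
2 ∉ Sat(AG (AX crit)) = {0, 7}, so the formula does not hold at 2.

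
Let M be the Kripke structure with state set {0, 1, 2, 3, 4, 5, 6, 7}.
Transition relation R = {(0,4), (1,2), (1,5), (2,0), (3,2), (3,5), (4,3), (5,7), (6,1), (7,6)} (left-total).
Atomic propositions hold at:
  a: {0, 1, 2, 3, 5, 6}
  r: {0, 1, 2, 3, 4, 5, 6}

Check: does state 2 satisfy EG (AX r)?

Yes

Sat(AX r) = {s : every successor in {0, 1, 2, 3, 4, 5, 6}} = {0, 1, 2, 3, 4, 6, 7}
EG (AX r): greatest fixpoint, start Z0 = {0, 1, 2, 3, 4, 6, 7}, keep only states in Sat with some successor in Z. Already a fixed point.
Sat(EG (AX r)) = {0, 1, 2, 3, 4, 6, 7}
2 ∈ Sat(EG (AX r)) = {0, 1, 2, 3, 4, 6, 7}, so the formula holds at 2.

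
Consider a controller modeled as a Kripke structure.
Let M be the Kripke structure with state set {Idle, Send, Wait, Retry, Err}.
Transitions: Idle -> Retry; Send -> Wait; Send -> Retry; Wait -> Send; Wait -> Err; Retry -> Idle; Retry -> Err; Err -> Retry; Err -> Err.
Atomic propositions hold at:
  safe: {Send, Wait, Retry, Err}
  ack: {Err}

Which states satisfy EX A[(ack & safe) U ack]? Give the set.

{Wait, Retry, Err}

Sat(ack & safe) = {Err}
A[(ack & safe) U ack]: least fixpoint, start Z0 = Sat(ack) = {Err}, add states in Sat(ack & safe) with every successor in Z. Already a fixed point.
Sat(A[(ack & safe) U ack]) = {Err}
Sat(EX A[(ack & safe) U ack]) = {s : some successor in {Err}} = {Wait, Retry, Err}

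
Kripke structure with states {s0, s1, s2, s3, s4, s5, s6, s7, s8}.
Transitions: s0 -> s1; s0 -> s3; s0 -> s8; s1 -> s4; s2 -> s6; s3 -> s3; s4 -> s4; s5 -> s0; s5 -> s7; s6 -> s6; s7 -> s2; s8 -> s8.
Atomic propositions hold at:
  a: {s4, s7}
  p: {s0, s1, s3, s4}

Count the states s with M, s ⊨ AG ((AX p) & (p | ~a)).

3

Sat(AX p) = {s : every successor in {s0, s1, s3, s4}} = {s1, s3, s4}
Sat(~a) = {s0, s1, s2, s3, s5, s6, s8}
Sat(p | ~a) = {s0, s1, s2, s3, s4, s5, s6, s8}
Sat((AX p) & (p | ~a)) = {s1, s3, s4}
AG ((AX p) & (p | ~a)): greatest fixpoint, start Z0 = {s1, s3, s4}, keep only states in Sat with every successor in Z. Already a fixed point.
Sat(AG ((AX p) & (p | ~a))) = {s1, s3, s4}
|Sat(AG ((AX p) & (p | ~a)))| = |{s1, s3, s4}| = 3.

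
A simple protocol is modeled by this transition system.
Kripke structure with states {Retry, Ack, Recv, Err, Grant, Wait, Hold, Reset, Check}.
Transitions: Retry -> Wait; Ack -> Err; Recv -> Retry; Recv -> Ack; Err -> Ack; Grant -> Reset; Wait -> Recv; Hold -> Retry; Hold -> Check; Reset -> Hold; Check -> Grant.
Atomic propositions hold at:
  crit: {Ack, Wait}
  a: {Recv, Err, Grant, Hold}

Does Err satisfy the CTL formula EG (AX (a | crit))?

Yes

Sat(a | crit) = {Ack, Recv, Err, Grant, Wait, Hold}
Sat(AX (a | crit)) = {s : every successor in {Ack, Recv, Err, Grant, Wait, Hold}} = {Retry, Ack, Err, Wait, Reset, Check}
EG (AX (a | crit)): greatest fixpoint, start Z0 = {Retry, Ack, Err, Wait, Reset, Check}, keep only states in Sat with some successor in Z. Z1 = {Retry, Ack, Err}; Z2 = {Ack, Err}; fixed.
Sat(EG (AX (a | crit))) = {Ack, Err}
Err ∈ Sat(EG (AX (a | crit))) = {Ack, Err}, so the formula holds at Err.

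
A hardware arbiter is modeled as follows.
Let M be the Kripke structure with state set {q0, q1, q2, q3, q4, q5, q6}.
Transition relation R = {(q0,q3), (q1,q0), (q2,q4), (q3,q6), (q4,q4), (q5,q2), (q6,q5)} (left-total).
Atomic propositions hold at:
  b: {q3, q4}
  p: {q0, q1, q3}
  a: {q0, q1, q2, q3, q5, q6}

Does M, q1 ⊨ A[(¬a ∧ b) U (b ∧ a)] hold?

No

Sat(¬a) = {q4}
Sat(¬a ∧ b) = {q4}
Sat(b ∧ a) = {q3}
A[(¬a ∧ b) U (b ∧ a)]: least fixpoint, start Z0 = Sat((b ∧ a)) = {q3}, add states in Sat(¬a ∧ b) with every successor in Z. Already a fixed point.
Sat(A[(¬a ∧ b) U (b ∧ a)]) = {q3}
q1 ∉ Sat(A[(¬a ∧ b) U (b ∧ a)]) = {q3}, so the formula does not hold at q1.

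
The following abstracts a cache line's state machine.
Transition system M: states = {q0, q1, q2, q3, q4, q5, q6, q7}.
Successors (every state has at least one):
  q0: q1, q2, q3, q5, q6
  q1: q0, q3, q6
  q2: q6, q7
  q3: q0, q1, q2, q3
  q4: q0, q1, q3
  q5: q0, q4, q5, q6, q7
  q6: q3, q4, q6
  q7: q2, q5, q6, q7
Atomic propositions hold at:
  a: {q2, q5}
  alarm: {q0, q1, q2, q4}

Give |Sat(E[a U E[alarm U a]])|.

5

E[alarm U a]: least fixpoint, start Z0 = Sat(a) = {q2, q5}, add states in Sat(alarm) with some successor in Z. Z1 = {q0, q2, q5}; Z2 = {q0, q1, q2, q4, q5}; fixed.
Sat(E[alarm U a]) = {q0, q1, q2, q4, q5}
E[a U E[alarm U a]]: least fixpoint, start Z0 = Sat(E[alarm U a]) = {q0, q1, q2, q4, q5}, add states in Sat(a) with some successor in Z. Already a fixed point.
Sat(E[a U E[alarm U a]]) = {q0, q1, q2, q4, q5}
|Sat(E[a U E[alarm U a]])| = |{q0, q1, q2, q4, q5}| = 5.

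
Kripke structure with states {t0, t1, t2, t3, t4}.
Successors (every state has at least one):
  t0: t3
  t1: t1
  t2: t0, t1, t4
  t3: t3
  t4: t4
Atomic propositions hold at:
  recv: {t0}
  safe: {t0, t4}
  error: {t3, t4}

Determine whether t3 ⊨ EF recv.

EF recv: least fixpoint, start Z0 = {t0}, add states with some successor in Z. Z1 = {t0, t2}; fixed.
Sat(EF recv) = {t0, t2}
t3 ∉ Sat(EF recv) = {t0, t2}, so the formula does not hold at t3.

No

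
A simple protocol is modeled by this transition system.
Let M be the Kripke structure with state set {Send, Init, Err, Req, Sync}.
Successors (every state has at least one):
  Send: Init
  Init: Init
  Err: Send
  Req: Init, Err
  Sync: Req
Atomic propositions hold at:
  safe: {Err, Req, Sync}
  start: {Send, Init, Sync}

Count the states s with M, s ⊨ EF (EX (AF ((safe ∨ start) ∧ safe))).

Sat(safe ∨ start) = {Send, Init, Err, Req, Sync}
Sat((safe ∨ start) ∧ safe) = {Err, Req, Sync}
AF ((safe ∨ start) ∧ safe): least fixpoint, start Z0 = {Err, Req, Sync}, add states with every successor in Z. Already a fixed point.
Sat(AF ((safe ∨ start) ∧ safe)) = {Err, Req, Sync}
Sat(EX (AF ((safe ∨ start) ∧ safe))) = {s : some successor in {Err, Req, Sync}} = {Req, Sync}
EF (EX (AF ((safe ∨ start) ∧ safe))): least fixpoint, start Z0 = {Req, Sync}, add states with some successor in Z. Already a fixed point.
Sat(EF (EX (AF ((safe ∨ start) ∧ safe)))) = {Req, Sync}
|Sat(EF (EX (AF ((safe ∨ start) ∧ safe))))| = |{Req, Sync}| = 2.

2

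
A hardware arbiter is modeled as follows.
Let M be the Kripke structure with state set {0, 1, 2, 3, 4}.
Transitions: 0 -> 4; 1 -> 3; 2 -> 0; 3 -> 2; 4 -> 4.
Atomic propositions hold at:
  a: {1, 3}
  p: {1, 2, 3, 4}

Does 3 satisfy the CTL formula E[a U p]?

Yes

E[a U p]: least fixpoint, start Z0 = Sat(p) = {1, 2, 3, 4}, add states in Sat(a) with some successor in Z. Already a fixed point.
Sat(E[a U p]) = {1, 2, 3, 4}
3 ∈ Sat(E[a U p]) = {1, 2, 3, 4}, so the formula holds at 3.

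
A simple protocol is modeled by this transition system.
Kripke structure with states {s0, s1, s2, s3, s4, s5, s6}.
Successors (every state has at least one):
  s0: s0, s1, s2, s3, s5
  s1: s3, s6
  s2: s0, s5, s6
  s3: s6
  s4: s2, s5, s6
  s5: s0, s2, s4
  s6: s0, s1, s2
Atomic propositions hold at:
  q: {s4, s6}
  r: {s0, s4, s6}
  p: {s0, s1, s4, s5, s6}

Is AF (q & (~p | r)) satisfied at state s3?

Yes

Sat(~p) = {s2, s3}
Sat(~p | r) = {s0, s2, s3, s4, s6}
Sat(q & (~p | r)) = {s4, s6}
AF (q & (~p | r)): least fixpoint, start Z0 = {s4, s6}, add states with every successor in Z. Z1 = {s3, s4, s6}; Z2 = {s1, s3, s4, s6}; fixed.
Sat(AF (q & (~p | r))) = {s1, s3, s4, s6}
s3 ∈ Sat(AF (q & (~p | r))) = {s1, s3, s4, s6}, so the formula holds at s3.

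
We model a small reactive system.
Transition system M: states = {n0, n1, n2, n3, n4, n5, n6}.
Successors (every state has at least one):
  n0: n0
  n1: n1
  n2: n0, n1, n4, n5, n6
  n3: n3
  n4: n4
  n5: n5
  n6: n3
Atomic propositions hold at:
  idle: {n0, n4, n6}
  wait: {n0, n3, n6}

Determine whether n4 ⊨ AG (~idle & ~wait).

No

Sat(~idle) = {n1, n2, n3, n5}
Sat(~wait) = {n1, n2, n4, n5}
Sat(~idle & ~wait) = {n1, n2, n5}
AG (~idle & ~wait): greatest fixpoint, start Z0 = {n1, n2, n5}, keep only states in Sat with every successor in Z. Z1 = {n1, n5}; fixed.
Sat(AG (~idle & ~wait)) = {n1, n5}
n4 ∉ Sat(AG (~idle & ~wait)) = {n1, n5}, so the formula does not hold at n4.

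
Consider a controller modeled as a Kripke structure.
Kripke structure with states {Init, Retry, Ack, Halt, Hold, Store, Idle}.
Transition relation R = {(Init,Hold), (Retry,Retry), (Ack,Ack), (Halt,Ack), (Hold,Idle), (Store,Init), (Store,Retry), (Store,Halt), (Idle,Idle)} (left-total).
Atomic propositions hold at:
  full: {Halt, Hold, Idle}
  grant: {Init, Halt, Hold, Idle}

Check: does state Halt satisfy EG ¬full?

No

Sat(¬full) = {Init, Retry, Ack, Store}
EG ¬full: greatest fixpoint, start Z0 = {Init, Retry, Ack, Store}, keep only states in Sat with some successor in Z. Z1 = {Retry, Ack, Store}; fixed.
Sat(EG ¬full) = {Retry, Ack, Store}
Halt ∉ Sat(EG ¬full) = {Retry, Ack, Store}, so the formula does not hold at Halt.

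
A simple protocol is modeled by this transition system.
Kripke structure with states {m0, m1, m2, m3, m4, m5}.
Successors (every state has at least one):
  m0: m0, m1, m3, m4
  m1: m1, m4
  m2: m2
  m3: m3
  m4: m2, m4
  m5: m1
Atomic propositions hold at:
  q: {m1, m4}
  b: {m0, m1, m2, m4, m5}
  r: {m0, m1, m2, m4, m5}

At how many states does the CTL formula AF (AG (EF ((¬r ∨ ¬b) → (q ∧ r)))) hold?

4

Sat(¬r) = {m3}
Sat(¬b) = {m3}
Sat(¬r ∨ ¬b) = {m3}
Sat(q ∧ r) = {m1, m4}
Sat((¬r ∨ ¬b) → (q ∧ r)) = {m0, m1, m2, m4, m5}
EF ((¬r ∨ ¬b) → (q ∧ r)): least fixpoint, start Z0 = {m0, m1, m2, m4, m5}, add states with some successor in Z. Already a fixed point.
Sat(EF ((¬r ∨ ¬b) → (q ∧ r))) = {m0, m1, m2, m4, m5}
AG (EF ((¬r ∨ ¬b) → (q ∧ r))): greatest fixpoint, start Z0 = {m0, m1, m2, m4, m5}, keep only states in Sat with every successor in Z. Z1 = {m1, m2, m4, m5}; fixed.
Sat(AG (EF ((¬r ∨ ¬b) → (q ∧ r)))) = {m1, m2, m4, m5}
AF (AG (EF ((¬r ∨ ¬b) → (q ∧ r)))): least fixpoint, start Z0 = {m1, m2, m4, m5}, add states with every successor in Z. Already a fixed point.
Sat(AF (AG (EF ((¬r ∨ ¬b) → (q ∧ r))))) = {m1, m2, m4, m5}
|Sat(AF (AG (EF ((¬r ∨ ¬b) → (q ∧ r)))))| = |{m1, m2, m4, m5}| = 4.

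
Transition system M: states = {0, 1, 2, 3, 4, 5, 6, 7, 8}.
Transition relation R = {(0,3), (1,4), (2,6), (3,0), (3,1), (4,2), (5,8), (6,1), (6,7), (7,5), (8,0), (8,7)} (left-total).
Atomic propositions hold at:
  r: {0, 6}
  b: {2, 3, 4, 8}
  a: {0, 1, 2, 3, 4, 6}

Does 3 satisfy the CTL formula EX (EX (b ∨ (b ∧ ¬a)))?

Yes

Sat(¬a) = {5, 7, 8}
Sat(b ∧ ¬a) = {8}
Sat(b ∨ (b ∧ ¬a)) = {2, 3, 4, 8}
Sat(EX (b ∨ (b ∧ ¬a))) = {s : some successor in {2, 3, 4, 8}} = {0, 1, 4, 5}
Sat(EX (EX (b ∨ (b ∧ ¬a)))) = {s : some successor in {0, 1, 4, 5}} = {1, 3, 6, 7, 8}
3 ∈ Sat(EX (EX (b ∨ (b ∧ ¬a)))) = {1, 3, 6, 7, 8}, so the formula holds at 3.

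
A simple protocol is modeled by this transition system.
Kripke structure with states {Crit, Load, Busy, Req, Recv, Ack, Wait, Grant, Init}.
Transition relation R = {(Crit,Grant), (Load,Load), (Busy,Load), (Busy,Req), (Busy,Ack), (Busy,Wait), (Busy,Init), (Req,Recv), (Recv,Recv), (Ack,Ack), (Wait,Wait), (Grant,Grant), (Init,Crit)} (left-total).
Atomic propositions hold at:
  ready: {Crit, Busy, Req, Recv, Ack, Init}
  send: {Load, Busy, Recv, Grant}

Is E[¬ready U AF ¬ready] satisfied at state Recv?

Sat(¬ready) = {Load, Wait, Grant}
AF ¬ready: least fixpoint, start Z0 = {Load, Wait, Grant}, add states with every successor in Z. Z1 = {Crit, Load, Wait, Grant}; Z2 = {Crit, Load, Wait, Grant, Init}; fixed.
Sat(AF ¬ready) = {Crit, Load, Wait, Grant, Init}
E[¬ready U AF ¬ready]: least fixpoint, start Z0 = Sat(AF ¬ready) = {Crit, Load, Wait, Grant, Init}, add states in Sat(¬ready) with some successor in Z. Already a fixed point.
Sat(E[¬ready U AF ¬ready]) = {Crit, Load, Wait, Grant, Init}
Recv ∉ Sat(E[¬ready U AF ¬ready]) = {Crit, Load, Wait, Grant, Init}, so the formula does not hold at Recv.

No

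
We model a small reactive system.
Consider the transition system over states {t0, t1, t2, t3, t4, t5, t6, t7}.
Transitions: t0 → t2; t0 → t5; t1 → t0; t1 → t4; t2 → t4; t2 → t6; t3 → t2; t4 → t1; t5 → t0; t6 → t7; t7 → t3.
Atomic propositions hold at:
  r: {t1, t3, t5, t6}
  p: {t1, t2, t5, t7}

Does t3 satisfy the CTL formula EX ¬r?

Sat(¬r) = {t0, t2, t4, t7}
Sat(EX ¬r) = {s : some successor in {t0, t2, t4, t7}} = {t0, t1, t2, t3, t5, t6}
t3 ∈ Sat(EX ¬r) = {t0, t1, t2, t3, t5, t6}, so the formula holds at t3.

Yes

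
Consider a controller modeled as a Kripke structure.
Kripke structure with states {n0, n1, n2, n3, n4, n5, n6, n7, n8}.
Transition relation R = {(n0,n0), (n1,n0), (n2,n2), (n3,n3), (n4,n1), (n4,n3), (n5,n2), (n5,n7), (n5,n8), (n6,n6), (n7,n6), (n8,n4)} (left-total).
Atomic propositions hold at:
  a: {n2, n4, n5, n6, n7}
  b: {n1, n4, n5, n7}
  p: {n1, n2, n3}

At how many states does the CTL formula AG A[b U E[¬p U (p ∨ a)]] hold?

Sat(¬p) = {n0, n4, n5, n6, n7, n8}
Sat(p ∨ a) = {n1, n2, n3, n4, n5, n6, n7}
E[¬p U (p ∨ a)]: least fixpoint, start Z0 = Sat((p ∨ a)) = {n1, n2, n3, n4, n5, n6, n7}, add states in Sat(¬p) with some successor in Z. Z1 = {n1, n2, n3, n4, n5, n6, n7, n8}; fixed.
Sat(E[¬p U (p ∨ a)]) = {n1, n2, n3, n4, n5, n6, n7, n8}
A[b U E[¬p U (p ∨ a)]]: least fixpoint, start Z0 = Sat(E[¬p U (p ∨ a)]) = {n1, n2, n3, n4, n5, n6, n7, n8}, add states in Sat(b) with every successor in Z. Already a fixed point.
Sat(A[b U E[¬p U (p ∨ a)]]) = {n1, n2, n3, n4, n5, n6, n7, n8}
AG A[b U E[¬p U (p ∨ a)]]: greatest fixpoint, start Z0 = {n1, n2, n3, n4, n5, n6, n7, n8}, keep only states in Sat with every successor in Z. Z1 = {n2, n3, n4, n5, n6, n7, n8}; Z2 = {n2, n3, n5, n6, n7, n8}; Z3 = {n2, n3, n5, n6, n7}; Z4 = {n2, n3, n6, n7}; fixed.
Sat(AG A[b U E[¬p U (p ∨ a)]]) = {n2, n3, n6, n7}
|Sat(AG A[b U E[¬p U (p ∨ a)]])| = |{n2, n3, n6, n7}| = 4.

4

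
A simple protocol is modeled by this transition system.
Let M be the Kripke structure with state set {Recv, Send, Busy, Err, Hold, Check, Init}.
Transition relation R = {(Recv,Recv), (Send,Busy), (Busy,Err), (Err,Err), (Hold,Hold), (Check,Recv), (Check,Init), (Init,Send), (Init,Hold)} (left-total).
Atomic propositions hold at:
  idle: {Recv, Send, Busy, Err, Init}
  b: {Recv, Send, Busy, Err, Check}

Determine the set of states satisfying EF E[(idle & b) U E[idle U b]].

{Recv, Send, Busy, Err, Check, Init}

Sat(idle & b) = {Recv, Send, Busy, Err}
E[idle U b]: least fixpoint, start Z0 = Sat(b) = {Recv, Send, Busy, Err, Check}, add states in Sat(idle) with some successor in Z. Z1 = {Recv, Send, Busy, Err, Check, Init}; fixed.
Sat(E[idle U b]) = {Recv, Send, Busy, Err, Check, Init}
E[(idle & b) U E[idle U b]]: least fixpoint, start Z0 = Sat(E[idle U b]) = {Recv, Send, Busy, Err, Check, Init}, add states in Sat(idle & b) with some successor in Z. Already a fixed point.
Sat(E[(idle & b) U E[idle U b]]) = {Recv, Send, Busy, Err, Check, Init}
EF E[(idle & b) U E[idle U b]]: least fixpoint, start Z0 = {Recv, Send, Busy, Err, Check, Init}, add states with some successor in Z. Already a fixed point.
Sat(EF E[(idle & b) U E[idle U b]]) = {Recv, Send, Busy, Err, Check, Init}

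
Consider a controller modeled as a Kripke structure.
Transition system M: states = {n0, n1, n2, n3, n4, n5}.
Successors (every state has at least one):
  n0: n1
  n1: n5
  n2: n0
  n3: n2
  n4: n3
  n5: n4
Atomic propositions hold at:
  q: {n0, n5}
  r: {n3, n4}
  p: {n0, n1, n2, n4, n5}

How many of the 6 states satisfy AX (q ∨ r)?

Sat(q ∨ r) = {n0, n3, n4, n5}
Sat(AX (q ∨ r)) = {s : every successor in {n0, n3, n4, n5}} = {n1, n2, n4, n5}
|Sat(AX (q ∨ r))| = |{n1, n2, n4, n5}| = 4.

4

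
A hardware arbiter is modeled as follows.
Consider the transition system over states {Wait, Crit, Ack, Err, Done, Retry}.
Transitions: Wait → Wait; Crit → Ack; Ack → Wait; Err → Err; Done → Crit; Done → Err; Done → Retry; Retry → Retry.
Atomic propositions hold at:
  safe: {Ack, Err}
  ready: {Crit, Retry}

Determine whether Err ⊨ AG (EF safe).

EF safe: least fixpoint, start Z0 = {Ack, Err}, add states with some successor in Z. Z1 = {Crit, Ack, Err, Done}; fixed.
Sat(EF safe) = {Crit, Ack, Err, Done}
AG (EF safe): greatest fixpoint, start Z0 = {Crit, Ack, Err, Done}, keep only states in Sat with every successor in Z. Z1 = {Crit, Err}; Z2 = {Err}; fixed.
Sat(AG (EF safe)) = {Err}
Err ∈ Sat(AG (EF safe)) = {Err}, so the formula holds at Err.

Yes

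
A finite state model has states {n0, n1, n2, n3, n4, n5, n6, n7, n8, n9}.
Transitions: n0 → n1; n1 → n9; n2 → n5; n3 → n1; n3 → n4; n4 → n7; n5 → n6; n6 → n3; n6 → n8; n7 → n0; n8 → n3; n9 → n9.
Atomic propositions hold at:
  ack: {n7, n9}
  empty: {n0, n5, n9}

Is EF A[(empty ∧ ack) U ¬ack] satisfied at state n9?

No

Sat(empty ∧ ack) = {n9}
Sat(¬ack) = {n0, n1, n2, n3, n4, n5, n6, n8}
A[(empty ∧ ack) U ¬ack]: least fixpoint, start Z0 = Sat(¬ack) = {n0, n1, n2, n3, n4, n5, n6, n8}, add states in Sat(empty ∧ ack) with every successor in Z. Already a fixed point.
Sat(A[(empty ∧ ack) U ¬ack]) = {n0, n1, n2, n3, n4, n5, n6, n8}
EF A[(empty ∧ ack) U ¬ack]: least fixpoint, start Z0 = {n0, n1, n2, n3, n4, n5, n6, n8}, add states with some successor in Z. Z1 = {n0, n1, n2, n3, n4, n5, n6, n7, n8}; fixed.
Sat(EF A[(empty ∧ ack) U ¬ack]) = {n0, n1, n2, n3, n4, n5, n6, n7, n8}
n9 ∉ Sat(EF A[(empty ∧ ack) U ¬ack]) = {n0, n1, n2, n3, n4, n5, n6, n7, n8}, so the formula does not hold at n9.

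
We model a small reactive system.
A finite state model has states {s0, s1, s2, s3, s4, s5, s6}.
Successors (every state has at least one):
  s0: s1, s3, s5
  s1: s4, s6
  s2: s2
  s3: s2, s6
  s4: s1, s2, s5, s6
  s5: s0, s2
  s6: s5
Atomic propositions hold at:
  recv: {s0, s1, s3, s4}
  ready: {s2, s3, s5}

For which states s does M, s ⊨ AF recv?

AF recv: least fixpoint, start Z0 = {s0, s1, s3, s4}, add states with every successor in Z. Already a fixed point.
Sat(AF recv) = {s0, s1, s3, s4}

{s0, s1, s3, s4}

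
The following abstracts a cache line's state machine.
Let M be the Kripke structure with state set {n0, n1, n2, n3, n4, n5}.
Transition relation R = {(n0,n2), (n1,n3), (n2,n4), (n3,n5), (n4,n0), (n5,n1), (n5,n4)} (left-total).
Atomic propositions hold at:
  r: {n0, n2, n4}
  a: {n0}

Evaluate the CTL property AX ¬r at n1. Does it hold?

Yes

Sat(¬r) = {n1, n3, n5}
Sat(AX ¬r) = {s : every successor in {n1, n3, n5}} = {n1, n3}
n1 ∈ Sat(AX ¬r) = {n1, n3}, so the formula holds at n1.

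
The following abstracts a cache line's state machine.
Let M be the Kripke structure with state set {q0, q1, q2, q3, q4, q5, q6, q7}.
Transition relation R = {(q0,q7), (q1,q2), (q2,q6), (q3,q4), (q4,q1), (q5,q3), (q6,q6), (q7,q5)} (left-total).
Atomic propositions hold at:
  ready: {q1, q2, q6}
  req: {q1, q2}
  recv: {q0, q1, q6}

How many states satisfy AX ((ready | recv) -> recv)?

7

Sat(ready | recv) = {q0, q1, q2, q6}
Sat((ready | recv) -> recv) = {q0, q1, q3, q4, q5, q6, q7}
Sat(AX ((ready | recv) -> recv)) = {s : every successor in {q0, q1, q3, q4, q5, q6, q7}} = {q0, q2, q3, q4, q5, q6, q7}
|Sat(AX ((ready | recv) -> recv))| = |{q0, q2, q3, q4, q5, q6, q7}| = 7.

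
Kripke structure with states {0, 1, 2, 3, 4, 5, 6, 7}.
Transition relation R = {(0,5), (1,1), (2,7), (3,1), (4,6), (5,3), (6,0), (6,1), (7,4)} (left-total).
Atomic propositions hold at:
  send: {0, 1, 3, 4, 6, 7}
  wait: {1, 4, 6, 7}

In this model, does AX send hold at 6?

Sat(AX send) = {s : every successor in {0, 1, 3, 4, 6, 7}} = {1, 2, 3, 4, 5, 6, 7}
6 ∈ Sat(AX send) = {1, 2, 3, 4, 5, 6, 7}, so the formula holds at 6.

Yes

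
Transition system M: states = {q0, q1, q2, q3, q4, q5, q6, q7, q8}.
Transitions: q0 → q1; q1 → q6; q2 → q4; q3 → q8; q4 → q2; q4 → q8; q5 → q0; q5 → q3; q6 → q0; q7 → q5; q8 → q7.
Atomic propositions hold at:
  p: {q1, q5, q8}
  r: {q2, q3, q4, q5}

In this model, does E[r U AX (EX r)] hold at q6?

No

Sat(EX r) = {s : some successor in {q2, q3, q4, q5}} = {q2, q4, q5, q7}
Sat(AX (EX r)) = {s : every successor in {q2, q4, q5, q7}} = {q2, q7, q8}
E[r U AX (EX r)]: least fixpoint, start Z0 = Sat(AX (EX r)) = {q2, q7, q8}, add states in Sat(r) with some successor in Z. Z1 = {q2, q3, q4, q7, q8}; Z2 = {q2, q3, q4, q5, q7, q8}; fixed.
Sat(E[r U AX (EX r)]) = {q2, q3, q4, q5, q7, q8}
q6 ∉ Sat(E[r U AX (EX r)]) = {q2, q3, q4, q5, q7, q8}, so the formula does not hold at q6.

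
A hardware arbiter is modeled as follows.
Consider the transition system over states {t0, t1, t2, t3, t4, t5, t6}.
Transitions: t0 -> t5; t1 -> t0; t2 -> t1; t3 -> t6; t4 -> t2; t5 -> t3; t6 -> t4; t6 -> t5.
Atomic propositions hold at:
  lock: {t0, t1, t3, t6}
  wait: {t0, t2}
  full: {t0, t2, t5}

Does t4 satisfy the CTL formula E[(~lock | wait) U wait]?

Sat(~lock) = {t2, t4, t5}
Sat(~lock | wait) = {t0, t2, t4, t5}
E[(~lock | wait) U wait]: least fixpoint, start Z0 = Sat(wait) = {t0, t2}, add states in Sat(~lock | wait) with some successor in Z. Z1 = {t0, t2, t4}; fixed.
Sat(E[(~lock | wait) U wait]) = {t0, t2, t4}
t4 ∈ Sat(E[(~lock | wait) U wait]) = {t0, t2, t4}, so the formula holds at t4.

Yes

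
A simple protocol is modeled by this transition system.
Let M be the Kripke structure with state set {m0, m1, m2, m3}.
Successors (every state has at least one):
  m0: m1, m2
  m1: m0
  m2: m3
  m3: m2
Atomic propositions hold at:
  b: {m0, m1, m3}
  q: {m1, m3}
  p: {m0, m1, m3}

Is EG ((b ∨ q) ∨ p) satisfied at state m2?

Sat(b ∨ q) = {m0, m1, m3}
Sat((b ∨ q) ∨ p) = {m0, m1, m3}
EG ((b ∨ q) ∨ p): greatest fixpoint, start Z0 = {m0, m1, m3}, keep only states in Sat with some successor in Z. Z1 = {m0, m1}; fixed.
Sat(EG ((b ∨ q) ∨ p)) = {m0, m1}
m2 ∉ Sat(EG ((b ∨ q) ∨ p)) = {m0, m1}, so the formula does not hold at m2.

No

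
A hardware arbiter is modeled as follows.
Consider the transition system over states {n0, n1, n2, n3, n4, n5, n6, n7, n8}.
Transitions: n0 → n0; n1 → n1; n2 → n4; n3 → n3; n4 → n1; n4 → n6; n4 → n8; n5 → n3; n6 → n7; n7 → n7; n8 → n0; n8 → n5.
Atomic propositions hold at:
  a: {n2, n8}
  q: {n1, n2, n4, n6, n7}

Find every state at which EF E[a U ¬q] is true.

Sat(¬q) = {n0, n3, n5, n8}
E[a U ¬q]: least fixpoint, start Z0 = Sat(¬q) = {n0, n3, n5, n8}, add states in Sat(a) with some successor in Z. Already a fixed point.
Sat(E[a U ¬q]) = {n0, n3, n5, n8}
EF E[a U ¬q]: least fixpoint, start Z0 = {n0, n3, n5, n8}, add states with some successor in Z. Z1 = {n0, n3, n4, n5, n8}; Z2 = {n0, n2, n3, n4, n5, n8}; fixed.
Sat(EF E[a U ¬q]) = {n0, n2, n3, n4, n5, n8}

{n0, n2, n3, n4, n5, n8}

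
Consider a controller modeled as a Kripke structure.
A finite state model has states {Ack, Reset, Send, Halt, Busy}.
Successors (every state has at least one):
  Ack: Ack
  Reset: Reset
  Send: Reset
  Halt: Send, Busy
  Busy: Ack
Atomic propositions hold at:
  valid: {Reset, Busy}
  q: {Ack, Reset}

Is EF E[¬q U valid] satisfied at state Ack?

No

Sat(¬q) = {Send, Halt, Busy}
E[¬q U valid]: least fixpoint, start Z0 = Sat(valid) = {Reset, Busy}, add states in Sat(¬q) with some successor in Z. Z1 = {Reset, Send, Halt, Busy}; fixed.
Sat(E[¬q U valid]) = {Reset, Send, Halt, Busy}
EF E[¬q U valid]: least fixpoint, start Z0 = {Reset, Send, Halt, Busy}, add states with some successor in Z. Already a fixed point.
Sat(EF E[¬q U valid]) = {Reset, Send, Halt, Busy}
Ack ∉ Sat(EF E[¬q U valid]) = {Reset, Send, Halt, Busy}, so the formula does not hold at Ack.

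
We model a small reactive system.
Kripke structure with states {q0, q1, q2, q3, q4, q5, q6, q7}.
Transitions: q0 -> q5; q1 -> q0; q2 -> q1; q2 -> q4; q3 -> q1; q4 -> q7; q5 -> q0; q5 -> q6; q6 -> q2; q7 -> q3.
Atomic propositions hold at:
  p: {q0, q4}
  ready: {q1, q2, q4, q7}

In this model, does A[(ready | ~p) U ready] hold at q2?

Yes

Sat(~p) = {q1, q2, q3, q5, q6, q7}
Sat(ready | ~p) = {q1, q2, q3, q4, q5, q6, q7}
A[(ready | ~p) U ready]: least fixpoint, start Z0 = Sat(ready) = {q1, q2, q4, q7}, add states in Sat(ready | ~p) with every successor in Z. Z1 = {q1, q2, q3, q4, q6, q7}; fixed.
Sat(A[(ready | ~p) U ready]) = {q1, q2, q3, q4, q6, q7}
q2 ∈ Sat(A[(ready | ~p) U ready]) = {q1, q2, q3, q4, q6, q7}, so the formula holds at q2.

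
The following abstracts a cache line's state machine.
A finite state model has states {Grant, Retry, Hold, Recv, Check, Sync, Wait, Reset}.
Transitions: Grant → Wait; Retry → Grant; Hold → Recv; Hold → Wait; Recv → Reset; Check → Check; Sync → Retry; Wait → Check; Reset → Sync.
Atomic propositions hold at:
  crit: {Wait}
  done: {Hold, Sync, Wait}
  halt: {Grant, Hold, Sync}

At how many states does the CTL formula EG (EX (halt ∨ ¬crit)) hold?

3

Sat(¬crit) = {Grant, Retry, Hold, Recv, Check, Sync, Reset}
Sat(halt ∨ ¬crit) = {Grant, Retry, Hold, Recv, Check, Sync, Reset}
Sat(EX (halt ∨ ¬crit)) = {s : some successor in {Grant, Retry, Hold, Recv, Check, Sync, Reset}} = {Retry, Hold, Recv, Check, Sync, Wait, Reset}
EG (EX (halt ∨ ¬crit)): greatest fixpoint, start Z0 = {Retry, Hold, Recv, Check, Sync, Wait, Reset}, keep only states in Sat with some successor in Z. Z1 = {Hold, Recv, Check, Sync, Wait, Reset}; Z2 = {Hold, Recv, Check, Wait, Reset}; Z3 = {Hold, Recv, Check, Wait}; Z4 = {Hold, Check, Wait}; fixed.
Sat(EG (EX (halt ∨ ¬crit))) = {Hold, Check, Wait}
|Sat(EG (EX (halt ∨ ¬crit)))| = |{Hold, Check, Wait}| = 3.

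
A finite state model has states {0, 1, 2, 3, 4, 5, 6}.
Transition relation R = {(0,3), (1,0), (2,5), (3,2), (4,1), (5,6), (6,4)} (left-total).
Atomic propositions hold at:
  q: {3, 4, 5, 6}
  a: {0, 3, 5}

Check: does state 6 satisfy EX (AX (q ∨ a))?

Sat(q ∨ a) = {0, 3, 4, 5, 6}
Sat(AX (q ∨ a)) = {s : every successor in {0, 3, 4, 5, 6}} = {0, 1, 2, 5, 6}
Sat(EX (AX (q ∨ a))) = {s : some successor in {0, 1, 2, 5, 6}} = {1, 2, 3, 4, 5}
6 ∉ Sat(EX (AX (q ∨ a))) = {1, 2, 3, 4, 5}, so the formula does not hold at 6.

No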